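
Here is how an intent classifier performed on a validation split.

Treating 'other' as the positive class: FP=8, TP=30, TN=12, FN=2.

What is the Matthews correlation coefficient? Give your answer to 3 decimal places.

0.590

MCC = (TP·TN − FP·FN) / √((TP+FP)(TP+FN)(TN+FP)(TN+FN))
Numerator = 30·12 − 8·2 = 344
Denominator = √(38·32·20·14) = √340480 = 583.5066
MCC = 344 / 583.5066 = 0.590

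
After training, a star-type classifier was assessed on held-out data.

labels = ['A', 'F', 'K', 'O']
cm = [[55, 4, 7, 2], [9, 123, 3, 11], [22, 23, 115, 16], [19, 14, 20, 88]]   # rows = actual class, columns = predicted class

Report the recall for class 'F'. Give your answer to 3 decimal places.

0.842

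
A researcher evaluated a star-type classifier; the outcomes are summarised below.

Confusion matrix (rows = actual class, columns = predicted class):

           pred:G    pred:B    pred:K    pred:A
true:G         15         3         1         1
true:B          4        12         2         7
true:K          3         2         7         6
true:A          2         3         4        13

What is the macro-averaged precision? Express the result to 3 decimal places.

0.552

Per-class precision (TP/(TP+FP)):
  G: TP=15, FP=4+3+2=9 → 15/24 = 0.6250
  B: TP=12, FP=3+2+3=8 → 12/20 = 0.6000
  K: TP=7, FP=1+2+4=7 → 7/14 = 0.5000
  A: TP=13, FP=1+7+6=14 → 13/27 = 0.4815
Macro-precision = mean = (0.6250 + 0.6000 + 0.5000 + 0.4815) / 4 = 0.552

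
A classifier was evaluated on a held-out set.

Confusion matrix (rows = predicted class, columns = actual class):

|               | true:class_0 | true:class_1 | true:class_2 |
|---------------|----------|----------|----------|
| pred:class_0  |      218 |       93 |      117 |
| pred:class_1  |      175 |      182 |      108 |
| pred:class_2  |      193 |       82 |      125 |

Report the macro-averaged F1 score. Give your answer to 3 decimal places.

Per-class F1 score (2·TP/(2·TP+FP+FN)):
  class_0: TP=218, FP=93+117=210, FN=175+193=368 → 436/1014 = 0.4300
  class_1: TP=182, FP=175+108=283, FN=93+82=175 → 364/822 = 0.4428
  class_2: TP=125, FP=193+82=275, FN=117+108=225 → 250/750 = 0.3333
Macro-F1 score = mean = (0.4300 + 0.4428 + 0.3333) / 3 = 0.402

0.402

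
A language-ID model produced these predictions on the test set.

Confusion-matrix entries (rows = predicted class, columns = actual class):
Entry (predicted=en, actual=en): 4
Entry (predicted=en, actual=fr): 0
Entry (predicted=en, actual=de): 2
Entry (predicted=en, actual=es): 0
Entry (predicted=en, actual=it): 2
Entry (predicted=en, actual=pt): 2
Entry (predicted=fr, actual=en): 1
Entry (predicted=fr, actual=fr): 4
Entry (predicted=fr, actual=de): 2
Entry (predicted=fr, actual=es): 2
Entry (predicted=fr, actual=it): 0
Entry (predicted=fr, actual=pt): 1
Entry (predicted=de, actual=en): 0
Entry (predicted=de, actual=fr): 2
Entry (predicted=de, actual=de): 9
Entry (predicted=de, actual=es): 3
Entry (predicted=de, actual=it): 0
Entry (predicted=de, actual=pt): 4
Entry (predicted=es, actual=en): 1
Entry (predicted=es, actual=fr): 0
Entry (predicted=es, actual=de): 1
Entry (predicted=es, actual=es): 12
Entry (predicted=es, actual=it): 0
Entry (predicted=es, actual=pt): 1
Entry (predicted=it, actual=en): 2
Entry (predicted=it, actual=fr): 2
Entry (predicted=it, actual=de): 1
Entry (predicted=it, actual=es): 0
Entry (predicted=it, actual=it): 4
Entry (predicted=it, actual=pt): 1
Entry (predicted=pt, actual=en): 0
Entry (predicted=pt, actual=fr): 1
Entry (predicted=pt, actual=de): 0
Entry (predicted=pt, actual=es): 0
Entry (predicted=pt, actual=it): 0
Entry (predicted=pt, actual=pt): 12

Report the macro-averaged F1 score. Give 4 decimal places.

0.5611

Per-class F1 score (2·TP/(2·TP+FP+FN)):
  en: TP=4, FP=0+2+0+2+2=6, FN=1+0+1+2+0=4 → 8/18 = 0.44444
  fr: TP=4, FP=1+2+2+0+1=6, FN=0+2+0+2+1=5 → 8/19 = 0.42105
  de: TP=9, FP=0+2+3+0+4=9, FN=2+2+1+1+0=6 → 18/33 = 0.54545
  es: TP=12, FP=1+0+1+0+1=3, FN=0+2+3+0+0=5 → 24/32 = 0.75000
  it: TP=4, FP=2+2+1+0+1=6, FN=2+0+0+0+0=2 → 8/16 = 0.50000
  pt: TP=12, FP=0+1+0+0+0=1, FN=2+1+4+1+1=9 → 24/34 = 0.70588
Macro-F1 score = mean = (0.44444 + 0.42105 + 0.54545 + 0.75000 + 0.50000 + 0.70588) / 6 = 0.5611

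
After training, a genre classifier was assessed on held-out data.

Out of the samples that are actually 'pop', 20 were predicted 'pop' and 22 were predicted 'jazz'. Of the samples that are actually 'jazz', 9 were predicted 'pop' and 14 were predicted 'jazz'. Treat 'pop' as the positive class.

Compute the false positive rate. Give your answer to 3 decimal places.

0.391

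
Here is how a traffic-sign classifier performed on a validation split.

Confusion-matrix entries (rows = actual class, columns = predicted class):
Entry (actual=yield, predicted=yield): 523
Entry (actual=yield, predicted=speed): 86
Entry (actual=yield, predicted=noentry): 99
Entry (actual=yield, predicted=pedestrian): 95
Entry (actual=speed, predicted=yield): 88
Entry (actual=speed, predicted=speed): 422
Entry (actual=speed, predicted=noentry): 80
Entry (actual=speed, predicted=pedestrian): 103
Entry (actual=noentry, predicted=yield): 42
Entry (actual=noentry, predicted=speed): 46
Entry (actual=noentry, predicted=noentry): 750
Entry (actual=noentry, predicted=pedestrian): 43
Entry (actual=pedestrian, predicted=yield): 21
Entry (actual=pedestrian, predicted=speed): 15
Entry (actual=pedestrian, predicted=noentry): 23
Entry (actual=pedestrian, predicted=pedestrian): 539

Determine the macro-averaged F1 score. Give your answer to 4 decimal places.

Per-class F1 score (2·TP/(2·TP+FP+FN)):
  yield: TP=523, FP=88+42+21=151, FN=86+99+95=280 → 1046/1477 = 0.70819
  speed: TP=422, FP=86+46+15=147, FN=88+80+103=271 → 844/1262 = 0.66878
  noentry: TP=750, FP=99+80+23=202, FN=42+46+43=131 → 1500/1833 = 0.81833
  pedestrian: TP=539, FP=95+103+43=241, FN=21+15+23=59 → 1078/1378 = 0.78229
Macro-F1 score = mean = (0.70819 + 0.66878 + 0.81833 + 0.78229) / 4 = 0.7444

0.7444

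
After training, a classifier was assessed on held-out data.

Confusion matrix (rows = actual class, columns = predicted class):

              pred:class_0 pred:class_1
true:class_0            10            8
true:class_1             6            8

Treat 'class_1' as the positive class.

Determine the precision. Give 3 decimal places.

Precision = TP/(TP+FP) = 8/(8+8) = 8/16 = 0.500

0.500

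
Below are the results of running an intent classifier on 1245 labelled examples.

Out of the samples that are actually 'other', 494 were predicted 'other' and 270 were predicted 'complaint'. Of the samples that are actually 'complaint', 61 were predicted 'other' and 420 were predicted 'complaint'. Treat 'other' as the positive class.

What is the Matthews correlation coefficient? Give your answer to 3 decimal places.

MCC = (TP·TN − FP·FN) / √((TP+FP)(TP+FN)(TN+FP)(TN+FN))
Numerator = 494·420 − 61·270 = 191010
Denominator = √(555·764·481·690) = √140727997800 = 375137.3053
MCC = 191010 / 375137.3053 = 0.509

0.509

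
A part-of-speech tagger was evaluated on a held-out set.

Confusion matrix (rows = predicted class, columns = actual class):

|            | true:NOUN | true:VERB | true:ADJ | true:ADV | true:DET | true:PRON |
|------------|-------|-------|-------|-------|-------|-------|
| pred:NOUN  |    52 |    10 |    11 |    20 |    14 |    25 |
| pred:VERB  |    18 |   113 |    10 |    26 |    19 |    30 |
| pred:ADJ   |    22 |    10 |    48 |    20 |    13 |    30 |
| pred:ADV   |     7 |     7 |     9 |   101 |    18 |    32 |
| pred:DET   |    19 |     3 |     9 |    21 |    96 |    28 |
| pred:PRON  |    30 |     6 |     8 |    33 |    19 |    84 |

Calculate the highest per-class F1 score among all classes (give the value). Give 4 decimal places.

Per-class F1 score (2·TP/(2·TP+FP+FN)):
  NOUN: TP=52, FP=10+11+20+14+25=80, FN=18+22+7+19+30=96 → 104/280 = 0.37143
  VERB: TP=113, FP=18+10+26+19+30=103, FN=10+10+7+3+6=36 → 226/365 = 0.61918
  ADJ: TP=48, FP=22+10+20+13+30=95, FN=11+10+9+9+8=47 → 96/238 = 0.40336
  ADV: TP=101, FP=7+7+9+18+32=73, FN=20+26+20+21+33=120 → 202/395 = 0.51139
  DET: TP=96, FP=19+3+9+21+28=80, FN=14+19+13+18+19=83 → 192/355 = 0.54085
  PRON: TP=84, FP=30+6+8+33+19=96, FN=25+30+30+32+28=145 → 168/409 = 0.41076
Highest is class 'VERB' with F1 score = 0.6192.

0.6192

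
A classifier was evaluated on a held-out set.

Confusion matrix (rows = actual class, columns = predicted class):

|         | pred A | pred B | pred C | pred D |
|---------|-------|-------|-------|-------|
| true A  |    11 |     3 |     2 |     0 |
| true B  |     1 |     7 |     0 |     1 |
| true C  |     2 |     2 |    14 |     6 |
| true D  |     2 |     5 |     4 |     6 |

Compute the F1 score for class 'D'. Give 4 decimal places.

0.4000

One-vs-rest for 'D': TP = diagonal; FP = other classes predicted 'D'; FN = 'D' predicted as other.
F1 score = 2·TP/(2·TP+FP+FN).
D: TP=6, FP=0+1+6=7, FN=2+5+4=11 → 12/30 = 0.40000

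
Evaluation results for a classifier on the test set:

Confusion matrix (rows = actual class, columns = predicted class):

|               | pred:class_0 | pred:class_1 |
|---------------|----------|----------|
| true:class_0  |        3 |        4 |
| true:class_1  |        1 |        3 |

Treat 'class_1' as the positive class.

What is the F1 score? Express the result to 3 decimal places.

Precision = TP/(TP+FP) = 3/7 = 0.4286
Recall = TP/(TP+FN) = 3/4 = 0.7500
F1 = 2·TP/(2·TP+FP+FN) = 6/11 = 0.545

0.545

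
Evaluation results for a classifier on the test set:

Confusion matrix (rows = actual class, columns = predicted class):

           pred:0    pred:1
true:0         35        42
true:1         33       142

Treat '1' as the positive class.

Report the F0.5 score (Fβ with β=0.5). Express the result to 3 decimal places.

0.779

Fβ = (1+β²)·TP / ((1+β²)·TP + β²·FN + FP), with β²=1/4
= 1.25·142 / (1.25·142 + 0.25·33 + 42) = 0.779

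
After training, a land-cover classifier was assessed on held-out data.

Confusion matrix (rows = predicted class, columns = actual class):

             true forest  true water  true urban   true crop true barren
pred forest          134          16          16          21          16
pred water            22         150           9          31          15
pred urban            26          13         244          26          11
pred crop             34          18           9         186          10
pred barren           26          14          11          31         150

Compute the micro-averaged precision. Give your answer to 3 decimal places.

0.697

Micro-averaging pools counts across classes: ΣTP=864, ΣFP=375, ΣFN=375.
Micro-precision = TP/(TP+FP) on pooled counts = 0.697 (equals overall accuracy in single-label multiclass).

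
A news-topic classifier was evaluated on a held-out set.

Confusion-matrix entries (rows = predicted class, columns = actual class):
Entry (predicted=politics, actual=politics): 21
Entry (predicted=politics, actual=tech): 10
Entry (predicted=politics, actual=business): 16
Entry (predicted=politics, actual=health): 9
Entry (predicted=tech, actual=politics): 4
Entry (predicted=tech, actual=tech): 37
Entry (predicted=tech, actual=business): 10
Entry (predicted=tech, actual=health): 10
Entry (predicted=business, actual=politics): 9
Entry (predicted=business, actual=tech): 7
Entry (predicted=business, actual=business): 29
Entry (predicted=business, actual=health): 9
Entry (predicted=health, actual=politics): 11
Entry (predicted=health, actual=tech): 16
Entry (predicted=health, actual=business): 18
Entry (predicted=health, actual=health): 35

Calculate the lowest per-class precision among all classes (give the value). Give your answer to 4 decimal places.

0.3750

Per-class precision (TP/(TP+FP)):
  politics: TP=21, FP=10+16+9=35 → 21/56 = 0.37500
  tech: TP=37, FP=4+10+10=24 → 37/61 = 0.60656
  business: TP=29, FP=9+7+9=25 → 29/54 = 0.53704
  health: TP=35, FP=11+16+18=45 → 35/80 = 0.43750
Lowest is class 'politics' with precision = 0.3750.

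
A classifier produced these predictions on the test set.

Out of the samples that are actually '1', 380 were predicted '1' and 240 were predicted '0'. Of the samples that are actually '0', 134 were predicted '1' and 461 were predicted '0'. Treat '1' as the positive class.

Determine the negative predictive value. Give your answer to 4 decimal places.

0.6576

NPV = TN/(TN+FN) = 461/(461+240) = 0.6576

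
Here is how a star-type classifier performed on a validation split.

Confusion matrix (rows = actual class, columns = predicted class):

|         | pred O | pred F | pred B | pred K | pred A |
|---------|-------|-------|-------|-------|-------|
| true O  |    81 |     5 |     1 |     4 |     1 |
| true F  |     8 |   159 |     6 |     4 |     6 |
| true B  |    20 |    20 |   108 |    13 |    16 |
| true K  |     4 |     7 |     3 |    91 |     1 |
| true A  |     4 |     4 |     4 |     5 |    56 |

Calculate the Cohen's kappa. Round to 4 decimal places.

Observed agreement pₒ = trace/N = 495/631 = 0.78447
Expected agreement pₑ = Σ (rowᵢ·colᵢ)/N² = (92·117 + 183·195 + 177·122 + 106·117 + 73·80)/631² = 0.21671
κ = (pₒ − pₑ)/(1 − pₑ) = (0.78447 − 0.21671)/(1 − 0.21671) = 0.7248

0.7248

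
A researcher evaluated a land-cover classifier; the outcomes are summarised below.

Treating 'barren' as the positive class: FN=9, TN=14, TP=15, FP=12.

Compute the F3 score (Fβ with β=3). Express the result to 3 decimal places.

Fβ = (1+β²)·TP / ((1+β²)·TP + β²·FN + FP), with β²=9
= 10·15 / (10·15 + 9·9 + 12) = 0.617

0.617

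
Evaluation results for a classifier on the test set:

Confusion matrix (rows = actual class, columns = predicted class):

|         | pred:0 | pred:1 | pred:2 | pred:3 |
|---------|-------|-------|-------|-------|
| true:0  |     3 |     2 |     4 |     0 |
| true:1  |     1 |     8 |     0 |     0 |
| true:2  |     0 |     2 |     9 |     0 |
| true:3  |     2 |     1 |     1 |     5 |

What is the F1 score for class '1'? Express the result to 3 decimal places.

0.727

Treat '1' as positive and all other classes as negative.
F1 score = 2·TP/(2·TP+FP+FN).
1: TP=8, FP=2+2+1=5, FN=1+0+0=1 → 16/22 = 0.7273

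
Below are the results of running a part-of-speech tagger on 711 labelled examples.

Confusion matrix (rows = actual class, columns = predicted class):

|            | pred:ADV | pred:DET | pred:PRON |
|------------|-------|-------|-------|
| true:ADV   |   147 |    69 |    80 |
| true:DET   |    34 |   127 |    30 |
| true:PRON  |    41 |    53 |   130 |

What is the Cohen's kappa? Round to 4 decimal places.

0.3551

Observed agreement pₒ = trace/N = 404/711 = 0.56821
Expected agreement pₑ = Σ (rowᵢ·colᵢ)/N² = (296·222 + 191·249 + 224·240)/711² = 0.33041
κ = (pₒ − pₑ)/(1 − pₑ) = (0.56821 − 0.33041)/(1 − 0.33041) = 0.3551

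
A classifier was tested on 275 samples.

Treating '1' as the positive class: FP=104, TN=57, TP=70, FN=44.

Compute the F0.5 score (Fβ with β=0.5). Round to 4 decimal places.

Fβ = (1+β²)·TP / ((1+β²)·TP + β²·FN + FP), with β²=1/4
= 1.25·70 / (1.25·70 + 0.25·44 + 104) = 0.4321

0.4321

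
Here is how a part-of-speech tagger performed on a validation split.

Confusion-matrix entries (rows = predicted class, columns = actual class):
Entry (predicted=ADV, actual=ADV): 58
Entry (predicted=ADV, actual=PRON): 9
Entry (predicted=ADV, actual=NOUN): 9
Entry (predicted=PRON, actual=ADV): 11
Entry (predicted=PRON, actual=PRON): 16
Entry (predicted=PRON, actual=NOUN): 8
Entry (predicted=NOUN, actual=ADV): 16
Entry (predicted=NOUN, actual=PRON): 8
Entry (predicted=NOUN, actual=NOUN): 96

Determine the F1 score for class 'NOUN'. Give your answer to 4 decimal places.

0.8240

Treat 'NOUN' as positive and all other classes as negative.
F1 score = 2·TP/(2·TP+FP+FN).
NOUN: TP=96, FP=16+8=24, FN=9+8=17 → 192/233 = 0.82403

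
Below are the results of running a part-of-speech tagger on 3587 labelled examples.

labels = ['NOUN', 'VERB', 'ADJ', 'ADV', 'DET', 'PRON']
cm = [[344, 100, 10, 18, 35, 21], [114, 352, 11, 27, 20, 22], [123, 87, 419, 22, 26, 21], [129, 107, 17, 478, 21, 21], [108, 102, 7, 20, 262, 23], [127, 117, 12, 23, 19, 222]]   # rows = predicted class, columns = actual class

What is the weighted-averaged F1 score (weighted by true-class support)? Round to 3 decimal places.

Per-class F1 score (2·TP/(2·TP+FP+FN)):
  NOUN: TP=344, FP=100+10+18+35+21=184, FN=114+123+129+108+127=601 → 688/1473 = 0.4671
  VERB: TP=352, FP=114+11+27+20+22=194, FN=100+87+107+102+117=513 → 704/1411 = 0.4989
  ADJ: TP=419, FP=123+87+22+26+21=279, FN=10+11+17+7+12=57 → 838/1174 = 0.7138
  ADV: TP=478, FP=129+107+17+21+21=295, FN=18+27+22+20+23=110 → 956/1361 = 0.7024
  DET: TP=262, FP=108+102+7+20+23=260, FN=35+20+26+21+19=121 → 524/905 = 0.5790
  PRON: TP=222, FP=127+117+12+23+19=298, FN=21+22+21+21+23=108 → 444/850 = 0.5224
Weighted-F1 score = Σ (supportᵢ/N)·F1 scoreᵢ with N=3587: (945/3587)·0.4671 + (865/3587)·0.4989 + (476/3587)·0.7138 + (588/3587)·0.7024 + (383/3587)·0.5790 + (330/3587)·0.5224 = 0.563

0.563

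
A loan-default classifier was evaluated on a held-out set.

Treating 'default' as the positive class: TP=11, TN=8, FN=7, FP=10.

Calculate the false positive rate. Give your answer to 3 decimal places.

FPR = FP/(FP+TN) = 10/(10+8) = 0.556

0.556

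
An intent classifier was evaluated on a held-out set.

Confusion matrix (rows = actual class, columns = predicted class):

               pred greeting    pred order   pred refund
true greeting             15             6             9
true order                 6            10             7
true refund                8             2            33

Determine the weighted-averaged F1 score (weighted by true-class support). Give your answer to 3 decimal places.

0.597

Per-class F1 score (2·TP/(2·TP+FP+FN)):
  greeting: TP=15, FP=6+8=14, FN=6+9=15 → 30/59 = 0.5085
  order: TP=10, FP=6+2=8, FN=6+7=13 → 20/41 = 0.4878
  refund: TP=33, FP=9+7=16, FN=8+2=10 → 66/92 = 0.7174
Weighted-F1 score = Σ (supportᵢ/N)·F1 scoreᵢ with N=96: (30/96)·0.5085 + (23/96)·0.4878 + (43/96)·0.7174 = 0.597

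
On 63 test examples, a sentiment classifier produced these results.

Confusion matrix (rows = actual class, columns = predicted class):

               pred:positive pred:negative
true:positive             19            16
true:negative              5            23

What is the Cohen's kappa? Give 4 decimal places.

0.3505

Observed agreement pₒ = trace/N = 42/63 = 0.66667
Expected agreement pₑ = Σ (rowᵢ·colᵢ)/N² = (35·24 + 28·39)/63² = 0.48677
κ = (pₒ − pₑ)/(1 − pₑ) = (0.66667 − 0.48677)/(1 − 0.48677) = 0.3505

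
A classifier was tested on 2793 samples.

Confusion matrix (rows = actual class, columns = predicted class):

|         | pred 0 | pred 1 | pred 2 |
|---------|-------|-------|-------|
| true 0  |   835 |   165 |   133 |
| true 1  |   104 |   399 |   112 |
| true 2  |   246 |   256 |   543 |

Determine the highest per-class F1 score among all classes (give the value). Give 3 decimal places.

0.720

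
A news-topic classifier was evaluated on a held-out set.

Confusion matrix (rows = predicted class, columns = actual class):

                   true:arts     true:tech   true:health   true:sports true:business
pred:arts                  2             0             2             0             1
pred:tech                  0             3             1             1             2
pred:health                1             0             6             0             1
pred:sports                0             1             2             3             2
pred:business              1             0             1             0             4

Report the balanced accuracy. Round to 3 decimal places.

0.580

Balanced accuracy = mean of per-class recall.
  arts: recall = 2/4 = 0.5000
  tech: recall = 3/4 = 0.7500
  health: recall = 6/12 = 0.5000
  sports: recall = 3/4 = 0.7500
  business: recall = 4/10 = 0.4000
Mean = (0.5000 + 0.7500 + 0.5000 + 0.7500 + 0.4000) / 5 = 0.580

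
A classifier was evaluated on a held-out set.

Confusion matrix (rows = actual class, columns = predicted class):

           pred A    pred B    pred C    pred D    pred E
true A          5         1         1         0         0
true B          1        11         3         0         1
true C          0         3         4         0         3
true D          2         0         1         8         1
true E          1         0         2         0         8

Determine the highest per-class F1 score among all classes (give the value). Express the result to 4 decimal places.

0.8000

Per-class F1 score (2·TP/(2·TP+FP+FN)):
  A: TP=5, FP=1+0+2+1=4, FN=1+1+0+0=2 → 10/16 = 0.62500
  B: TP=11, FP=1+3+0+0=4, FN=1+3+0+1=5 → 22/31 = 0.70968
  C: TP=4, FP=1+3+1+2=7, FN=0+3+0+3=6 → 8/21 = 0.38095
  D: TP=8, FP=0+0+0+0=0, FN=2+0+1+1=4 → 16/20 = 0.80000
  E: TP=8, FP=0+1+3+1=5, FN=1+0+2+0=3 → 16/24 = 0.66667
Highest is class 'D' with F1 score = 0.8000.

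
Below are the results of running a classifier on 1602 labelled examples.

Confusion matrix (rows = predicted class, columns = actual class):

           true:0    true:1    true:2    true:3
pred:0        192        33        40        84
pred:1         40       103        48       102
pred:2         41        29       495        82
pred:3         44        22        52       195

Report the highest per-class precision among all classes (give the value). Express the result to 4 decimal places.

Per-class precision (TP/(TP+FP)):
  0: TP=192, FP=33+40+84=157 → 192/349 = 0.55014
  1: TP=103, FP=40+48+102=190 → 103/293 = 0.35154
  2: TP=495, FP=41+29+82=152 → 495/647 = 0.76507
  3: TP=195, FP=44+22+52=118 → 195/313 = 0.62300
Highest is class '2' with precision = 0.7651.

0.7651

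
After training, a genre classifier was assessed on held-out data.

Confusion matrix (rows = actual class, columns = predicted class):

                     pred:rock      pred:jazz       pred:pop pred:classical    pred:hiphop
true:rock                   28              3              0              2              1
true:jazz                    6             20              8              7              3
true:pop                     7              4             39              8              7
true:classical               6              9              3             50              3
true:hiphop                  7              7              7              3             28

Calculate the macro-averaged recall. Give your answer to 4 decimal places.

0.6242

Per-class recall (TP/(TP+FN)):
  rock: TP=28, FN=3+0+2+1=6 → 28/34 = 0.82353
  jazz: TP=20, FN=6+8+7+3=24 → 20/44 = 0.45455
  pop: TP=39, FN=7+4+8+7=26 → 39/65 = 0.60000
  classical: TP=50, FN=6+9+3+3=21 → 50/71 = 0.70423
  hiphop: TP=28, FN=7+7+7+3=24 → 28/52 = 0.53846
Macro-recall = mean = (0.82353 + 0.45455 + 0.60000 + 0.70423 + 0.53846) / 5 = 0.6242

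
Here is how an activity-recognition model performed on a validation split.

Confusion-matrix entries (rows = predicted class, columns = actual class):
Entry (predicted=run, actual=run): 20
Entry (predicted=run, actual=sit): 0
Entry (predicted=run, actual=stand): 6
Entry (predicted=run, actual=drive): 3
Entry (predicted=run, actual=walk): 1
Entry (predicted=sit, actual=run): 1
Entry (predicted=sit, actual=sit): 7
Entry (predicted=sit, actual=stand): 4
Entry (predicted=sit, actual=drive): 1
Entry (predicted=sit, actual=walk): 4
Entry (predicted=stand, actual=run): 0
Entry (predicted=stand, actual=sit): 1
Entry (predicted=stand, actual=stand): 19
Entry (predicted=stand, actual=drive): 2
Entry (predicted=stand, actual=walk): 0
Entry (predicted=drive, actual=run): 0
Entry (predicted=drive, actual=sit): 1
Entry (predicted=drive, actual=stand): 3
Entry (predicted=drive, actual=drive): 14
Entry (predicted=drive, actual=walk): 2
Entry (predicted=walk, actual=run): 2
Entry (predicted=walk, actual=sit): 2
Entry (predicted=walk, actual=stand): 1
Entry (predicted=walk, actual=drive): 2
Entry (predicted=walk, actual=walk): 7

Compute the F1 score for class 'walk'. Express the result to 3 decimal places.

F1 score = 2·TP/(2·TP+FP+FN).
walk: TP=7, FP=2+2+1+2=7, FN=1+4+0+2=7 → 14/28 = 0.5000

0.500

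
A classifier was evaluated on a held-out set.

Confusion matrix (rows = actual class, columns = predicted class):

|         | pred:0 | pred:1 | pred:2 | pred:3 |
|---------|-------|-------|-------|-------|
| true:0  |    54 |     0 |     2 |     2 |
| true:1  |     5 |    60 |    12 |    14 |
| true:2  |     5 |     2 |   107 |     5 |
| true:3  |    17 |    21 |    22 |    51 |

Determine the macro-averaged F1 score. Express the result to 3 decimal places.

Per-class F1 score (2·TP/(2·TP+FP+FN)):
  0: TP=54, FP=5+5+17=27, FN=0+2+2=4 → 108/139 = 0.7770
  1: TP=60, FP=0+2+21=23, FN=5+12+14=31 → 120/174 = 0.6897
  2: TP=107, FP=2+12+22=36, FN=5+2+5=12 → 214/262 = 0.8168
  3: TP=51, FP=2+14+5=21, FN=17+21+22=60 → 102/183 = 0.5574
Macro-F1 score = mean = (0.7770 + 0.6897 + 0.8168 + 0.5574) / 4 = 0.710

0.710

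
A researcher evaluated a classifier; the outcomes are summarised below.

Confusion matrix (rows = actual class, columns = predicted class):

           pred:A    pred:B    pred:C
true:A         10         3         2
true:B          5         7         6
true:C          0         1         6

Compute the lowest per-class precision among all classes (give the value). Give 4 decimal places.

0.4286

Per-class precision (TP/(TP+FP)):
  A: TP=10, FP=5+0=5 → 10/15 = 0.66667
  B: TP=7, FP=3+1=4 → 7/11 = 0.63636
  C: TP=6, FP=2+6=8 → 6/14 = 0.42857
Lowest is class 'C' with precision = 0.4286.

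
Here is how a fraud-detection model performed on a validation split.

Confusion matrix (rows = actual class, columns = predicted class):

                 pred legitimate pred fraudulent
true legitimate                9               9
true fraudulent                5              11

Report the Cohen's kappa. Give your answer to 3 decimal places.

0.185

Observed agreement pₒ = trace/N = 20/34 = 0.5882
Expected agreement pₑ = Σ (rowᵢ·colᵢ)/N² = (18·14 + 16·20)/34² = 0.4948
κ = (pₒ − pₑ)/(1 − pₑ) = (0.5882 − 0.4948)/(1 − 0.4948) = 0.185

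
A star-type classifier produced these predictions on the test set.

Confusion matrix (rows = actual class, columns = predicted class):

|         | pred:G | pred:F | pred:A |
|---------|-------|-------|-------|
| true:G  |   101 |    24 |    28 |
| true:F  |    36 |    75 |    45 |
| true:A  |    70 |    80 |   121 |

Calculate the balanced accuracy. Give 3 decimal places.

0.529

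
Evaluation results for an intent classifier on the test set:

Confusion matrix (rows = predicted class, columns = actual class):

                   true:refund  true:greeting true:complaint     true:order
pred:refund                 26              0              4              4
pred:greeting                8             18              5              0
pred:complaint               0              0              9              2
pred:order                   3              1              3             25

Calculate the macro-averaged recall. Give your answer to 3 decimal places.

0.721

Per-class recall (TP/(TP+FN)):
  refund: TP=26, FN=8+0+3=11 → 26/37 = 0.7027
  greeting: TP=18, FN=0+0+1=1 → 18/19 = 0.9474
  complaint: TP=9, FN=4+5+3=12 → 9/21 = 0.4286
  order: TP=25, FN=4+0+2=6 → 25/31 = 0.8065
Macro-recall = mean = (0.7027 + 0.9474 + 0.4286 + 0.8065) / 4 = 0.721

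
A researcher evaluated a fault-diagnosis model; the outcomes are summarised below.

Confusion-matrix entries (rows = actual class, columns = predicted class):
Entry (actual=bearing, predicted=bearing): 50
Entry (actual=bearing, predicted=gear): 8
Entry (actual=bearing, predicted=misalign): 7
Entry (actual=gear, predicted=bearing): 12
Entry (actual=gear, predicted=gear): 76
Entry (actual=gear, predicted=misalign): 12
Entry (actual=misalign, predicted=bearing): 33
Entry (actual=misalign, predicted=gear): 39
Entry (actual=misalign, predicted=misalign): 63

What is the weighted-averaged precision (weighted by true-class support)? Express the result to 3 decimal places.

Per-class precision (TP/(TP+FP)):
  bearing: TP=50, FP=12+33=45 → 50/95 = 0.5263
  gear: TP=76, FP=8+39=47 → 76/123 = 0.6179
  misalign: TP=63, FP=7+12=19 → 63/82 = 0.7683
Weighted-precision = Σ (supportᵢ/N)·precisionᵢ with N=300: (65/300)·0.5263 + (100/300)·0.6179 + (135/300)·0.7683 = 0.666

0.666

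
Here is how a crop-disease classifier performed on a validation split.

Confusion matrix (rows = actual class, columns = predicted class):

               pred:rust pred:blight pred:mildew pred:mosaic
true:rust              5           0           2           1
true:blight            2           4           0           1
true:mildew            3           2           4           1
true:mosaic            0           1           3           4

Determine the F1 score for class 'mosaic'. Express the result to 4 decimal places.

One-vs-rest for 'mosaic': TP = diagonal; FP = other classes predicted 'mosaic'; FN = 'mosaic' predicted as other.
F1 score = 2·TP/(2·TP+FP+FN).
mosaic: TP=4, FP=1+1+1=3, FN=0+1+3=4 → 8/15 = 0.53333

0.5333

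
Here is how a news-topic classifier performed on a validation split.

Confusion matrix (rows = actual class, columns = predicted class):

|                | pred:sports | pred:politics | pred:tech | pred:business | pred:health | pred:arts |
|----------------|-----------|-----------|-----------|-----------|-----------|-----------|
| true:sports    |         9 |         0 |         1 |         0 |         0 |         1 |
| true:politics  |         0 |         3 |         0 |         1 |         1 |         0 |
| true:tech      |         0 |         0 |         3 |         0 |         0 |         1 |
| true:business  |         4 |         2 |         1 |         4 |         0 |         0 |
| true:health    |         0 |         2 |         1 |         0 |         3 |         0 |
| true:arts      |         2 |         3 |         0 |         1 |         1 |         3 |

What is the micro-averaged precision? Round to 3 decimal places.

0.532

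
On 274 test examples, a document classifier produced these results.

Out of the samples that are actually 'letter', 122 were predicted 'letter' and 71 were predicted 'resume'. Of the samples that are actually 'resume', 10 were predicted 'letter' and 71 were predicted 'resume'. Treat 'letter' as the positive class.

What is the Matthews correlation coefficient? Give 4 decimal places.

0.4645

MCC = (TP·TN − FP·FN) / √((TP+FP)(TP+FN)(TN+FP)(TN+FN))
Numerator = 122·71 − 10·71 = 7952
Denominator = √(132·193·81·142) = √293024952 = 17117.9716
MCC = 7952 / 17117.9716 = 0.4645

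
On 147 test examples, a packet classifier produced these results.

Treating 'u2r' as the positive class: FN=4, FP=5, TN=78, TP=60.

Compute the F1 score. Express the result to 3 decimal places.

Precision = TP/(TP+FP) = 60/65 = 0.9231
Recall = TP/(TP+FN) = 60/64 = 0.9375
F1 = 2·TP/(2·TP+FP+FN) = 120/129 = 0.930

0.930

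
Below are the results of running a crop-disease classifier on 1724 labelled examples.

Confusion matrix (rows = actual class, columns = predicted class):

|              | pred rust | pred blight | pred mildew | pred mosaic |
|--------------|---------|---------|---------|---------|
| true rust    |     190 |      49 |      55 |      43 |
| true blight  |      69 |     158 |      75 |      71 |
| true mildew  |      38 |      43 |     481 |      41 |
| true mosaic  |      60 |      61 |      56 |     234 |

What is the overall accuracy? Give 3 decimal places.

Accuracy = trace / total = (190+158+481+234=1063) / 1724 = 1063/1724 = 0.617

0.617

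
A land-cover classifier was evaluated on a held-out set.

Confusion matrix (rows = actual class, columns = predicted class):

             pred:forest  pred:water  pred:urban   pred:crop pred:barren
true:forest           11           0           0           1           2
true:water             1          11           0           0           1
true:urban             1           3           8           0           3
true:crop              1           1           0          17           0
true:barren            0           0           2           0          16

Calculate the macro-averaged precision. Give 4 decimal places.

0.7982

Per-class precision (TP/(TP+FP)):
  forest: TP=11, FP=1+1+1+0=3 → 11/14 = 0.78571
  water: TP=11, FP=0+3+1+0=4 → 11/15 = 0.73333
  urban: TP=8, FP=0+0+0+2=2 → 8/10 = 0.80000
  crop: TP=17, FP=1+0+0+0=1 → 17/18 = 0.94444
  barren: TP=16, FP=2+1+3+0=6 → 16/22 = 0.72727
Macro-precision = mean = (0.78571 + 0.73333 + 0.80000 + 0.94444 + 0.72727) / 5 = 0.7982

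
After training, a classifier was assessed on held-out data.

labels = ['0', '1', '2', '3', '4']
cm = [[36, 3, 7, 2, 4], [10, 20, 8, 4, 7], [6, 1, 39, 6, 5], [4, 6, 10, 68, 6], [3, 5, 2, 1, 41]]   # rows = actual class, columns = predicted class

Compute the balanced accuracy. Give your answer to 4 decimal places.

0.6593

Balanced accuracy = mean of per-class recall.
  0: recall = 36/52 = 0.69231
  1: recall = 20/49 = 0.40816
  2: recall = 39/57 = 0.68421
  3: recall = 68/94 = 0.72340
  4: recall = 41/52 = 0.78846
Mean = (0.69231 + 0.40816 + 0.68421 + 0.72340 + 0.78846) / 5 = 0.6593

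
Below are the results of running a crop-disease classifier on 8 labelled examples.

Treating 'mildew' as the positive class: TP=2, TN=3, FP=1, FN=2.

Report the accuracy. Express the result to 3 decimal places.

0.625

Accuracy = (TP+TN)/N = (2+3)/8 = 0.625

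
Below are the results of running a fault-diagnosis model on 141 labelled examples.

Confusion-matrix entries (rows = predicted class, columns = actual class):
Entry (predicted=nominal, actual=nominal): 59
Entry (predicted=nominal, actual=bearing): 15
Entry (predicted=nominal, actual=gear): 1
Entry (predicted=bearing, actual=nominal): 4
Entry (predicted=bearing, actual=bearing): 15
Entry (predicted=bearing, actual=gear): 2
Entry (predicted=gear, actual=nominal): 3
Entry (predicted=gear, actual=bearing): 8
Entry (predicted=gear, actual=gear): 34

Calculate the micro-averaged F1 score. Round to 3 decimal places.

0.766

Micro-averaging pools counts across classes: ΣTP=108, ΣFP=33, ΣFN=33.
Micro-F1 score = 2·TP/(2·TP+FP+FN) on pooled counts = 0.766 (equals overall accuracy in single-label multiclass).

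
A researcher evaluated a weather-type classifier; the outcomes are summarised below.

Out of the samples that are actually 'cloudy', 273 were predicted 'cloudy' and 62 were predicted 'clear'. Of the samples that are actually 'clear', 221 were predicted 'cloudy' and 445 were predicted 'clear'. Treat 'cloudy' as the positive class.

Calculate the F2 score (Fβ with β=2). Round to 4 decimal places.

0.7443

Fβ = (1+β²)·TP / ((1+β²)·TP + β²·FN + FP), with β²=4
= 5·273 / (5·273 + 4·62 + 221) = 0.7443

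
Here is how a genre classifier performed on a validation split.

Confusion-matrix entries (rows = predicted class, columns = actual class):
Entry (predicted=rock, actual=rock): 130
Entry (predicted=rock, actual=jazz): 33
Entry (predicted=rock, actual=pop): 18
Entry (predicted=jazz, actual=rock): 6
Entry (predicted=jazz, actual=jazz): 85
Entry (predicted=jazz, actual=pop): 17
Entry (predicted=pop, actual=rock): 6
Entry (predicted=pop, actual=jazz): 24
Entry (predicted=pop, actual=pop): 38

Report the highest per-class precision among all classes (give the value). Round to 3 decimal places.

0.787

Per-class precision (TP/(TP+FP)):
  rock: TP=130, FP=33+18=51 → 130/181 = 0.7182
  jazz: TP=85, FP=6+17=23 → 85/108 = 0.7870
  pop: TP=38, FP=6+24=30 → 38/68 = 0.5588
Highest is class 'jazz' with precision = 0.787.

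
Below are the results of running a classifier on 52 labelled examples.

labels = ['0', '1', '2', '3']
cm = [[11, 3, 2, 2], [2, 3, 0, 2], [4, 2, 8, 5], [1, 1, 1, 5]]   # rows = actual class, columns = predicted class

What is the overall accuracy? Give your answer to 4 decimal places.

0.5192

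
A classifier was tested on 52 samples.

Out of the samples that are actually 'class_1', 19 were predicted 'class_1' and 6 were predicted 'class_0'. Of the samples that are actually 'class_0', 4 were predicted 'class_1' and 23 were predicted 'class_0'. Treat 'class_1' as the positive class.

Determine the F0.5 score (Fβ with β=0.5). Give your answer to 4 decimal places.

0.8120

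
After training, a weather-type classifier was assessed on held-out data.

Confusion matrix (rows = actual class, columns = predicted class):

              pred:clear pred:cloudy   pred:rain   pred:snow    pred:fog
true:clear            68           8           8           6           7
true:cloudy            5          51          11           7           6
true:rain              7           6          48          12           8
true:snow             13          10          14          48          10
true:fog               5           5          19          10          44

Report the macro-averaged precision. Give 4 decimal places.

0.5953

Per-class precision (TP/(TP+FP)):
  clear: TP=68, FP=5+7+13+5=30 → 68/98 = 0.69388
  cloudy: TP=51, FP=8+6+10+5=29 → 51/80 = 0.63750
  rain: TP=48, FP=8+11+14+19=52 → 48/100 = 0.48000
  snow: TP=48, FP=6+7+12+10=35 → 48/83 = 0.57831
  fog: TP=44, FP=7+6+8+10=31 → 44/75 = 0.58667
Macro-precision = mean = (0.69388 + 0.63750 + 0.48000 + 0.57831 + 0.58667) / 5 = 0.5953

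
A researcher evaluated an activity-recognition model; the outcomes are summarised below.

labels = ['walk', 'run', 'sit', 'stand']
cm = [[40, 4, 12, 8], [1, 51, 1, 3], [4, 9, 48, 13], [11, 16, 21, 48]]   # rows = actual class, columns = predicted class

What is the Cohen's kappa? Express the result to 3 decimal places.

0.526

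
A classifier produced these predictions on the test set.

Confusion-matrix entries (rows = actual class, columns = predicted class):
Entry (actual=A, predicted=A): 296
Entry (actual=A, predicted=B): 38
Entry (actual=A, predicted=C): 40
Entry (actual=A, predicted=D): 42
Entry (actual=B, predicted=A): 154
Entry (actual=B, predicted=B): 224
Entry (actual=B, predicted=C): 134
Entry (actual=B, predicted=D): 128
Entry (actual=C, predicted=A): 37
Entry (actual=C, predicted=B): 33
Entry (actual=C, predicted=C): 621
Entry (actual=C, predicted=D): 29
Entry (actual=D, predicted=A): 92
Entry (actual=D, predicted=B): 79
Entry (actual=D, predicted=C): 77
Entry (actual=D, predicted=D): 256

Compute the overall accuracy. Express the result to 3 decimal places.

0.613

Accuracy = trace / total = (296+224+621+256=1397) / 2280 = 1397/2280 = 0.613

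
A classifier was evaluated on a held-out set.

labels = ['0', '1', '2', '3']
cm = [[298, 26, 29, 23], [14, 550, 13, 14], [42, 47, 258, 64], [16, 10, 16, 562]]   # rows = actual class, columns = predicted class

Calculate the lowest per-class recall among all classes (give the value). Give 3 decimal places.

Per-class recall (TP/(TP+FN)):
  0: TP=298, FN=26+29+23=78 → 298/376 = 0.7926
  1: TP=550, FN=14+13+14=41 → 550/591 = 0.9306
  2: TP=258, FN=42+47+64=153 → 258/411 = 0.6277
  3: TP=562, FN=16+10+16=42 → 562/604 = 0.9305
Lowest is class '2' with recall = 0.628.

0.628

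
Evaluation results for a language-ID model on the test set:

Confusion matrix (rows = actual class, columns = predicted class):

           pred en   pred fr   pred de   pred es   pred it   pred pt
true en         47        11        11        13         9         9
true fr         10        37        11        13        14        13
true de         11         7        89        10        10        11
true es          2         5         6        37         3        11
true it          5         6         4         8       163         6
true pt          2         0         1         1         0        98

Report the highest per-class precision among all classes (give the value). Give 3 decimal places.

Per-class precision (TP/(TP+FP)):
  en: TP=47, FP=10+11+2+5+2=30 → 47/77 = 0.6104
  fr: TP=37, FP=11+7+5+6+0=29 → 37/66 = 0.5606
  de: TP=89, FP=11+11+6+4+1=33 → 89/122 = 0.7295
  es: TP=37, FP=13+13+10+8+1=45 → 37/82 = 0.4512
  it: TP=163, FP=9+14+10+3+0=36 → 163/199 = 0.8191
  pt: TP=98, FP=9+13+11+11+6=50 → 98/148 = 0.6622
Highest is class 'it' with precision = 0.819.

0.819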